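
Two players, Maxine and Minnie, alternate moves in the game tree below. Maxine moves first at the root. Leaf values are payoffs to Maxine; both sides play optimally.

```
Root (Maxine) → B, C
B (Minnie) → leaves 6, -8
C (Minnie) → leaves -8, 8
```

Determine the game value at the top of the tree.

-8

B (Minnie): min(6, -8) = -8
C (Minnie): min(-8, 8) = -8
Root (Maxine): max(-8, -8) = -8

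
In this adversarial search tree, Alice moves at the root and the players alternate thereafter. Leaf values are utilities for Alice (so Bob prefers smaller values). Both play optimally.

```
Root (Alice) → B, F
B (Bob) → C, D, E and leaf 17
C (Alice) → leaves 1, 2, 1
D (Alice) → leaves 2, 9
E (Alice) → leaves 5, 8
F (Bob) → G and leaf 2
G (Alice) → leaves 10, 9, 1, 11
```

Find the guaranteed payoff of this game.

C (Alice): max(1, 2, 1) = 2
D (Alice): max(2, 9) = 9
E (Alice): max(5, 8) = 8
B (Bob): min(2, 9, 8, 17) = 2
G (Alice): max(10, 9, 1, 11) = 11
F (Bob): min(11, 2) = 2
Root (Alice): max(2, 2) = 2

2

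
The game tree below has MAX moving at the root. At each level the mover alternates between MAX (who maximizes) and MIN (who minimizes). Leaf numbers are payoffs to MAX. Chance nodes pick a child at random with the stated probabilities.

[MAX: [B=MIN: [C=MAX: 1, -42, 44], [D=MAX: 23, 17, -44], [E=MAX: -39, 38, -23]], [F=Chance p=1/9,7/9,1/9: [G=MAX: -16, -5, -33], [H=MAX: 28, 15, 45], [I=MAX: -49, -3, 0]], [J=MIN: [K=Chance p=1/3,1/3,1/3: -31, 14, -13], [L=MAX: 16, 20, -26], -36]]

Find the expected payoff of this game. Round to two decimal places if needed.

C (MAX): max(1, -42, 44) = 44
D (MAX): max(23, 17, -44) = 23
E (MAX): max(-39, 38, -23) = 38
B (MIN): min(44, 23, 38) = 23
G (MAX): max(-16, -5, -33) = -5
H (MAX): max(28, 15, 45) = 45
I (MAX): max(-49, -3, 0) = 0
F (Chance): 1/9·-5 + 7/9·45 + 1/9·0 = 34.44
K (Chance): 1/3·-31 + 1/3·14 + 1/3·-13 = -10
L (MAX): max(16, 20, -26) = 20
J (MIN): min(-10, 20, -36) = -36
Root (MAX): max(23, 34.44, -36) = 34.44

34.44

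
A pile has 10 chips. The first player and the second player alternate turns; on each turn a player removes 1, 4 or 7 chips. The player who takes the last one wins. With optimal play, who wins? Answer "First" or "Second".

Second

Compute winning (W) and losing (L) positions by backward induction:
i:   0  1  2  3  4  5  6  7  8  9 10
     L  W  L  W  W  L  W  W  L  W  L
Position 10 is L, so the second player wins.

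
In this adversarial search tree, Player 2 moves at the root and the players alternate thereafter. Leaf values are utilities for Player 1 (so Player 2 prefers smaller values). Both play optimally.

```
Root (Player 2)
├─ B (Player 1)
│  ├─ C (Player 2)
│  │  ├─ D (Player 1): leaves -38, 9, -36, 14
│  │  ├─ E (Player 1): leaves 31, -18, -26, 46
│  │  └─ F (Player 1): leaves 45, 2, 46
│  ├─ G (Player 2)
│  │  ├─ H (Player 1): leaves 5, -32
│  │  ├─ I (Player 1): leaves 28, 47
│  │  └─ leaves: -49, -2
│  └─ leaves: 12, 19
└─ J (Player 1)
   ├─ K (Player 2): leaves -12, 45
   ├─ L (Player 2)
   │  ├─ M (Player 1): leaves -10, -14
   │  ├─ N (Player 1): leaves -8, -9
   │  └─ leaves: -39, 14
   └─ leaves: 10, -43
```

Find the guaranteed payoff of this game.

D (Player 1): max(-38, 9, -36, 14) = 14
E (Player 1): max(31, -18, -26, 46) = 46
F (Player 1): max(45, 2, 46) = 46
C (Player 2): min(14, 46, 46) = 14
H (Player 1): max(5, -32) = 5
I (Player 1): max(28, 47) = 47
G (Player 2): min(5, 47, -49, -2) = -49
B (Player 1): max(14, -49, 12, 19) = 19
K (Player 2): min(-12, 45) = -12
M (Player 1): max(-10, -14) = -10
N (Player 1): max(-8, -9) = -8
L (Player 2): min(-10, -8, -39, 14) = -39
J (Player 1): max(-12, -39, 10, -43) = 10
Root (Player 2): min(19, 10) = 10

10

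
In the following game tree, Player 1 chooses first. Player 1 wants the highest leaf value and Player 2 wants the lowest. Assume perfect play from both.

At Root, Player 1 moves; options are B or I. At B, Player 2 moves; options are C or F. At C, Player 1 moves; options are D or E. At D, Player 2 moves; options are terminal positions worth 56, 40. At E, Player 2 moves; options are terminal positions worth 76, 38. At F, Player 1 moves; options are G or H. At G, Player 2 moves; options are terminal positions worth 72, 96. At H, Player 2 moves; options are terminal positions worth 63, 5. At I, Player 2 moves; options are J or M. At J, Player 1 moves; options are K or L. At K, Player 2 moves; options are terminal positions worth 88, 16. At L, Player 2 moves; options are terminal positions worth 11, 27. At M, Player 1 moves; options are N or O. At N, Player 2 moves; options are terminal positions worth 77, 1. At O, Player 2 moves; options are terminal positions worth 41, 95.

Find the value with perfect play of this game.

40

D (Player 2): min(56, 40) = 40
E (Player 2): min(76, 38) = 38
C (Player 1): max(40, 38) = 40
G (Player 2): min(72, 96) = 72
H (Player 2): min(63, 5) = 5
F (Player 1): max(72, 5) = 72
B (Player 2): min(40, 72) = 40
K (Player 2): min(88, 16) = 16
L (Player 2): min(11, 27) = 11
J (Player 1): max(16, 11) = 16
N (Player 2): min(77, 1) = 1
O (Player 2): min(41, 95) = 41
M (Player 1): max(1, 41) = 41
I (Player 2): min(16, 41) = 16
Root (Player 1): max(40, 16) = 40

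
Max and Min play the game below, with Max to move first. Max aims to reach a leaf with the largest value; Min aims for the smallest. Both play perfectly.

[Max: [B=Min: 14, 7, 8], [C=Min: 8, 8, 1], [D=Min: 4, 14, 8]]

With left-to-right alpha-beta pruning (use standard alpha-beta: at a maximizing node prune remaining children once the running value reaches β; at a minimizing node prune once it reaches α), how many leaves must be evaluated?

B [α=-∞,β=+∞]: v=7
C [α=7,β=+∞]: v=1
D [α=7,β=+∞]: v=4 after child 1 ≤ α → α-cutoff, skip 2
Root [α=-∞,β=+∞]: v=7
Leaves evaluated: 7 of 9.

7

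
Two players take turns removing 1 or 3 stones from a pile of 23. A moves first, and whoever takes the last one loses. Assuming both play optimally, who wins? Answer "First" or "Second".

Mark each pile size as W (mover wins) or L (mover loses):
i:   0  1  2  3  4  5  6  7  8  9 10 11 12 13 14 15 16 17 18 19 20 21 22 23
     W  L  W  L  W  L  W  L  W  L  W  L  W  L  W  L  W  L  W  L  W  L  W  L
Position 23 is L, so the second player wins.

Second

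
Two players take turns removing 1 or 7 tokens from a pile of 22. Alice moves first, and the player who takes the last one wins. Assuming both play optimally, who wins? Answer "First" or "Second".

Second

Compute winning (W) and losing (L) positions by backward induction:
i:   0  1  2  3  4  5  6  7  8  9 10 11 12 13 14 15 16 17 18 19 20 21 22
     L  W  L  W  L  W  L  W  L  W  L  W  L  W  L  W  L  W  L  W  L  W  L
Position 22 is L, so the second player wins.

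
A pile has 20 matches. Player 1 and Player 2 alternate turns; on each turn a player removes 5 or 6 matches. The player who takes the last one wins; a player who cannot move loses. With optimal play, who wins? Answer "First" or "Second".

W/L table (W = player to move can force a win):
i:   0  1  2  3  4  5  6  7  8  9 10 11 12 13 14 15 16 17 18 19 20
     L  L  L  L  L  W  W  W  W  W  W  L  L  L  L  L  W  W  W  W  W
Position 20 is W, so the first player wins.

First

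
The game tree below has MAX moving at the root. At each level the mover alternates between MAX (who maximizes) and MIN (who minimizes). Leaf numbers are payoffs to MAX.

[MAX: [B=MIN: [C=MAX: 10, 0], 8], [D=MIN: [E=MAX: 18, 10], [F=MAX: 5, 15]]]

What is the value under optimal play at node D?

15

E: max(18, 10) = 18
F: max(5, 15) = 15
D: min(18, 15) = 15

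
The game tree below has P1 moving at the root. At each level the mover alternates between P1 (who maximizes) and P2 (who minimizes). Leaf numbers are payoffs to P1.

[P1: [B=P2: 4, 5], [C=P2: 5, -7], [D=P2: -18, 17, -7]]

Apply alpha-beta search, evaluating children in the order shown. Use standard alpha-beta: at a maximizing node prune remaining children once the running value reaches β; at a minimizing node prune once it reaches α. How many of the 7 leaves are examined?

B [α=-∞,β=+∞]: v=4
C [α=4,β=+∞]: v=-7
D [α=4,β=+∞]: v=-18 after child 1 ≤ α → α-cutoff, skip 2
Root [α=-∞,β=+∞]: v=4
Leaves evaluated: 5 of 7.

5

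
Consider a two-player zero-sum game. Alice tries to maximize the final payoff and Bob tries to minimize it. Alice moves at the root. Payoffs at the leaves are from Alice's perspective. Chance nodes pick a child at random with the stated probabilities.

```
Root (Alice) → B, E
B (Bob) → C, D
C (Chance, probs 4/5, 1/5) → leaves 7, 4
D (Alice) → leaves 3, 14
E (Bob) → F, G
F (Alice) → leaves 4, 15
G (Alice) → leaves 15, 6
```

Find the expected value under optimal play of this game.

C (Chance): 4/5·7 + 1/5·4 = 6.4
D (Alice): max(3, 14) = 14
B (Bob): min(6.4, 14) = 6.4
F (Alice): max(4, 15) = 15
G (Alice): max(15, 6) = 15
E (Bob): min(15, 15) = 15
Root (Alice): max(6.4, 15) = 15

15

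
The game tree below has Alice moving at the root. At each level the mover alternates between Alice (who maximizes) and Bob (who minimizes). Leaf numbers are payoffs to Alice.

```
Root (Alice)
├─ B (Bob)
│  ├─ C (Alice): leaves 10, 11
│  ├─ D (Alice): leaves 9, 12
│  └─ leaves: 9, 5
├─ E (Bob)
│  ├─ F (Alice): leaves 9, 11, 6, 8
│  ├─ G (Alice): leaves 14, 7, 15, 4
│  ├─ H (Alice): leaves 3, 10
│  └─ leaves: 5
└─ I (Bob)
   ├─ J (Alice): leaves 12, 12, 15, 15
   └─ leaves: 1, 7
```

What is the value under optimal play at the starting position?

C (Alice): max(10, 11) = 11
D (Alice): max(9, 12) = 12
B (Bob): min(11, 12, 9, 5) = 5
F (Alice): max(9, 11, 6, 8) = 11
G (Alice): max(14, 7, 15, 4) = 15
H (Alice): max(3, 10) = 10
E (Bob): min(11, 15, 10, 5) = 5
J (Alice): max(12, 12, 15, 15) = 15
I (Bob): min(15, 1, 7) = 1
Root (Alice): max(5, 5, 1) = 5

5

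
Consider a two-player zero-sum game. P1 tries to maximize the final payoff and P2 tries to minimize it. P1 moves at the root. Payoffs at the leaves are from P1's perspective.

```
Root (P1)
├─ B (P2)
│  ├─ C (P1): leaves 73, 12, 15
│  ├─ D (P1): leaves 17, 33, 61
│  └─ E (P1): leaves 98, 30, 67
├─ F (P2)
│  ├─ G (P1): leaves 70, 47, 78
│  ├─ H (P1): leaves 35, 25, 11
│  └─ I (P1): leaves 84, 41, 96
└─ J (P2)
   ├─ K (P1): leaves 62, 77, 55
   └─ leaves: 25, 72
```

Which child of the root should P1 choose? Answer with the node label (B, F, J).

B

C (P1): max(73, 12, 15) = 73
D (P1): max(17, 33, 61) = 61
E (P1): max(98, 30, 67) = 98
B (P2): min(73, 61, 98) = 61
G (P1): max(70, 47, 78) = 78
H (P1): max(35, 25, 11) = 35
I (P1): max(84, 41, 96) = 96
F (P2): min(78, 35, 96) = 35
K (P1): max(62, 77, 55) = 77
J (P2): min(77, 25, 72) = 25
Root (P1): max(61, 35, 25) = 61
P1 picks the child with the highest value: B (value 61).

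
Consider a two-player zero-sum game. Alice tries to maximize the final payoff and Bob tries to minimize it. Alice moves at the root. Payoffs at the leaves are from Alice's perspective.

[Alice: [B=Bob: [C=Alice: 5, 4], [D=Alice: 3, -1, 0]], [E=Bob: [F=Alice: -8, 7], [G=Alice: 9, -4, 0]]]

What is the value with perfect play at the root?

C (Alice): max(5, 4) = 5
D (Alice): max(3, -1, 0) = 3
B (Bob): min(5, 3) = 3
F (Alice): max(-8, 7) = 7
G (Alice): max(9, -4, 0) = 9
E (Bob): min(7, 9) = 7
Root (Alice): max(3, 7) = 7

7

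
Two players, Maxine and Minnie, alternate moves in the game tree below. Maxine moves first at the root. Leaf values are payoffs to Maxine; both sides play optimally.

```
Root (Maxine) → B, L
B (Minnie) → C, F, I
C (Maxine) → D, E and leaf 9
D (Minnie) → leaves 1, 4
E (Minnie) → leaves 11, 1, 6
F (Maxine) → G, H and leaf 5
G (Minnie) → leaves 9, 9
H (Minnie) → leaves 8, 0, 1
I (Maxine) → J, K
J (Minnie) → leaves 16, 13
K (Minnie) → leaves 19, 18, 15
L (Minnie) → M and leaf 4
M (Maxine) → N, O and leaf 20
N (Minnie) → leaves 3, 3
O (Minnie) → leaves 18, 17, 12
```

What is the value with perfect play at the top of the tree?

D (Minnie): min(1, 4) = 1
E (Minnie): min(11, 1, 6) = 1
C (Maxine): max(1, 1, 9) = 9
G (Minnie): min(9, 9) = 9
H (Minnie): min(8, 0, 1) = 0
F (Maxine): max(9, 0, 5) = 9
J (Minnie): min(16, 13) = 13
K (Minnie): min(19, 18, 15) = 15
I (Maxine): max(13, 15) = 15
B (Minnie): min(9, 9, 15) = 9
N (Minnie): min(3, 3) = 3
O (Minnie): min(18, 17, 12) = 12
M (Maxine): max(3, 12, 20) = 20
L (Minnie): min(20, 4) = 4
Root (Maxine): max(9, 4) = 9

9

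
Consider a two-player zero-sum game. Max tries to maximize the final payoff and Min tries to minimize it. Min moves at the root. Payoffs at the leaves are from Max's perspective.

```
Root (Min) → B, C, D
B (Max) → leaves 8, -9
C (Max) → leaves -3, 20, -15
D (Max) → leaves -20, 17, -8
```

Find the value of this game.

8

B (Max): max(8, -9) = 8
C (Max): max(-3, 20, -15) = 20
D (Max): max(-20, 17, -8) = 17
Root (Min): min(8, 20, 17) = 8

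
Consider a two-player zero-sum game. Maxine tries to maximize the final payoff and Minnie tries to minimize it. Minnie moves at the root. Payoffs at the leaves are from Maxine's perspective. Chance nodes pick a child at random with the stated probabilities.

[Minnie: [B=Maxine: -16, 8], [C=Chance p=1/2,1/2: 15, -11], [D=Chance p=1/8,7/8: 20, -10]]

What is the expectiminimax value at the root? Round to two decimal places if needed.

-6.25

B (Maxine): max(-16, 8) = 8
C (Chance): 1/2·15 + 1/2·-11 = 2
D (Chance): 1/8·20 + 7/8·-10 = -6.25
Root (Minnie): min(8, 2, -6.25) = -6.25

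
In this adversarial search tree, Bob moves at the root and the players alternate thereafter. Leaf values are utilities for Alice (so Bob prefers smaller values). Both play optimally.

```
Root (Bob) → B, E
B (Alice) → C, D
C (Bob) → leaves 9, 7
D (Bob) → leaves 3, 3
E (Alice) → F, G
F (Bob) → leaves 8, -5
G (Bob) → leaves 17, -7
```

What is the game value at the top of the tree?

-5

C (Bob): min(9, 7) = 7
D (Bob): min(3, 3) = 3
B (Alice): max(7, 3) = 7
F (Bob): min(8, -5) = -5
G (Bob): min(17, -7) = -7
E (Alice): max(-5, -7) = -5
Root (Bob): min(7, -5) = -5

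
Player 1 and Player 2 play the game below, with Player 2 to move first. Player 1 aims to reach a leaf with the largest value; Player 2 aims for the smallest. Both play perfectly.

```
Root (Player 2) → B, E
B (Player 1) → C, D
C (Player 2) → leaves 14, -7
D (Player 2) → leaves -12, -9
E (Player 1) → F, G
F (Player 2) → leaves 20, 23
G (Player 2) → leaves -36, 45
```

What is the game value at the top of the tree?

C (Player 2): min(14, -7) = -7
D (Player 2): min(-12, -9) = -12
B (Player 1): max(-7, -12) = -7
F (Player 2): min(20, 23) = 20
G (Player 2): min(-36, 45) = -36
E (Player 1): max(20, -36) = 20
Root (Player 2): min(-7, 20) = -7

-7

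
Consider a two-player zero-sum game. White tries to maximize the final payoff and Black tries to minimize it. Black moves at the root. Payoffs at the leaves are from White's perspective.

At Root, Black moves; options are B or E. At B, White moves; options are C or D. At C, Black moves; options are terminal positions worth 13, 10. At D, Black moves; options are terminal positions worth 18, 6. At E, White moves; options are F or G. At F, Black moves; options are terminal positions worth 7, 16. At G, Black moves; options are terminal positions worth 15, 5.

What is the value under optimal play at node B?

C: min(13, 10) = 10
D: min(18, 6) = 6
B: max(10, 6) = 10

10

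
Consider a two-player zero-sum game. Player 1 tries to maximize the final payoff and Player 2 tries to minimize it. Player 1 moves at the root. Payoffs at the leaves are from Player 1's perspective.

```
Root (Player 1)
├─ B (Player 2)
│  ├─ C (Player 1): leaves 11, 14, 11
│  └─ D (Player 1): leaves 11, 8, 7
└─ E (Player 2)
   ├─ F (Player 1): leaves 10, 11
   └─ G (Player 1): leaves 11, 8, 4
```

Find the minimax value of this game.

C (Player 1): max(11, 14, 11) = 14
D (Player 1): max(11, 8, 7) = 11
B (Player 2): min(14, 11) = 11
F (Player 1): max(10, 11) = 11
G (Player 1): max(11, 8, 4) = 11
E (Player 2): min(11, 11) = 11
Root (Player 1): max(11, 11) = 11

11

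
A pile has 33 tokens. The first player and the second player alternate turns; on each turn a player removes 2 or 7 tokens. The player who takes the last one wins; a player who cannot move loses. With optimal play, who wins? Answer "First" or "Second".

i:   0  1  2  3  4  5  6  7  8  9 10 11 12 13 14 15 16 17 18 19 20 21 22 23 24 25 26 27 28 29 30 31 32 33
     L  L  W  W  L  L  W  W  W  L  L  W  W  L  L  W  W  W  L  L  W  W  L  L  W  W  W  L  L  W  W  L  L  W
Position 33 is W, so the first player wins.

First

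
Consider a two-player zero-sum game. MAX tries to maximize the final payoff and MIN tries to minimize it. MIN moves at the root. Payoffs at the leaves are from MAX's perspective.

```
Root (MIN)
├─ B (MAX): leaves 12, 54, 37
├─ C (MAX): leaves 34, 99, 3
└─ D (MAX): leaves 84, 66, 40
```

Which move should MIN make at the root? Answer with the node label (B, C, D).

B

B (MAX): max(12, 54, 37) = 54
C (MAX): max(34, 99, 3) = 99
D (MAX): max(84, 66, 40) = 84
Root (MIN): min(54, 99, 84) = 54
MIN picks the child with the lowest value: B (value 54).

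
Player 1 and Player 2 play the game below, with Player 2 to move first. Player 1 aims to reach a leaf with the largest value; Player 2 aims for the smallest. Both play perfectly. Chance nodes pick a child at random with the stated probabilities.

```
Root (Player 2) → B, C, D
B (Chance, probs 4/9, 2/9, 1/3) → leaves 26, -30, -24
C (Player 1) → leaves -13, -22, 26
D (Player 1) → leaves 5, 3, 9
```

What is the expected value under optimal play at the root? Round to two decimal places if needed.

-3.11

B (Chance): 4/9·26 + 2/9·-30 + 1/3·-24 = -3.11
C (Player 1): max(-13, -22, 26) = 26
D (Player 1): max(5, 3, 9) = 9
Root (Player 2): min(-3.11, 26, 9) = -3.11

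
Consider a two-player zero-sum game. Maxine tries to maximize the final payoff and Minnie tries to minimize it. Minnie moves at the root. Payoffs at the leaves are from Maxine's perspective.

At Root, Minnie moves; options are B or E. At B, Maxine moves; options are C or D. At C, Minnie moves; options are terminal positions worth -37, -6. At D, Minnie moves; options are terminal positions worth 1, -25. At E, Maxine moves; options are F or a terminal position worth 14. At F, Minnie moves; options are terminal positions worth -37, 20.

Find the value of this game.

C (Minnie): min(-37, -6) = -37
D (Minnie): min(1, -25) = -25
B (Maxine): max(-37, -25) = -25
F (Minnie): min(-37, 20) = -37
E (Maxine): max(-37, 14) = 14
Root (Minnie): min(-25, 14) = -25

-25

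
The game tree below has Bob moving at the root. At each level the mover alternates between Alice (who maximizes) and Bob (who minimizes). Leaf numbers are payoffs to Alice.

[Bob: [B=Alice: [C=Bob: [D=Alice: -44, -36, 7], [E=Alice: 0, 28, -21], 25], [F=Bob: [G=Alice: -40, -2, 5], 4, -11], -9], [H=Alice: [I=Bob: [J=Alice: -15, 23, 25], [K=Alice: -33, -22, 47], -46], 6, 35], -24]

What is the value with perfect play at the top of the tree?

D (Alice): max(-44, -36, 7) = 7
E (Alice): max(0, 28, -21) = 28
C (Bob): min(7, 28, 25) = 7
G (Alice): max(-40, -2, 5) = 5
F (Bob): min(5, 4, -11) = -11
B (Alice): max(7, -11, -9) = 7
J (Alice): max(-15, 23, 25) = 25
K (Alice): max(-33, -22, 47) = 47
I (Bob): min(25, 47, -46) = -46
H (Alice): max(-46, 6, 35) = 35
Root (Bob): min(7, 35, -24) = -24

-24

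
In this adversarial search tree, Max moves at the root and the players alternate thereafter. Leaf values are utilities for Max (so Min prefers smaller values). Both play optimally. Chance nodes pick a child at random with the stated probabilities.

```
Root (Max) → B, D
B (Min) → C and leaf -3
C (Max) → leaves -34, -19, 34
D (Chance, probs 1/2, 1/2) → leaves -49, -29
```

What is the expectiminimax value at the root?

-3

C (Max): max(-34, -19, 34) = 34
B (Min): min(34, -3) = -3
D (Chance): 1/2·-49 + 1/2·-29 = -39
Root (Max): max(-3, -39) = -3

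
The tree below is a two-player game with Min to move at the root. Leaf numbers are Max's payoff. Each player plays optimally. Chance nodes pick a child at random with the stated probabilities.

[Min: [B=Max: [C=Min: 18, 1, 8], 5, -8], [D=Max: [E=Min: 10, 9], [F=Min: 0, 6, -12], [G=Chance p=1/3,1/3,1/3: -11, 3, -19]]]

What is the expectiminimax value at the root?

C (Min): min(18, 1, 8) = 1
B (Max): max(1, 5, -8) = 5
E (Min): min(10, 9) = 9
F (Min): min(0, 6, -12) = -12
G (Chance): 1/3·-11 + 1/3·3 + 1/3·-19 = -9
D (Max): max(9, -12, -9) = 9
Root (Min): min(5, 9) = 5

5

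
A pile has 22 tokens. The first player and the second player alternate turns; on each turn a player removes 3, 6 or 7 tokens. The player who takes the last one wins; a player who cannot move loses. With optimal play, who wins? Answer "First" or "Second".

Second

Positions where the player to move wins (W) vs loses (L):
i:   0  1  2  3  4  5  6  7  8  9 10 11 12 13 14 15 16 17 18 19 20 21 22
     L  L  L  W  W  W  W  W  W  W  L  L  L  W  W  W  W  W  W  W  L  L  L
Position 22 is L, so the second player wins.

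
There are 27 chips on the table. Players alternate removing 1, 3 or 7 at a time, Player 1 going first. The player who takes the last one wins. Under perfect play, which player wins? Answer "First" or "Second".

Positions where the player to move wins (W) vs loses (L):
i:   0  1  2  3  4  5  6  7  8  9 10 11 12 13 14 15 16 17 18 19 20 21 22 23 24 25 26 27
     L  W  L  W  L  W  L  W  L  W  L  W  L  W  L  W  L  W  L  W  L  W  L  W  L  W  L  W
Position 27 is W, so the first player wins.

First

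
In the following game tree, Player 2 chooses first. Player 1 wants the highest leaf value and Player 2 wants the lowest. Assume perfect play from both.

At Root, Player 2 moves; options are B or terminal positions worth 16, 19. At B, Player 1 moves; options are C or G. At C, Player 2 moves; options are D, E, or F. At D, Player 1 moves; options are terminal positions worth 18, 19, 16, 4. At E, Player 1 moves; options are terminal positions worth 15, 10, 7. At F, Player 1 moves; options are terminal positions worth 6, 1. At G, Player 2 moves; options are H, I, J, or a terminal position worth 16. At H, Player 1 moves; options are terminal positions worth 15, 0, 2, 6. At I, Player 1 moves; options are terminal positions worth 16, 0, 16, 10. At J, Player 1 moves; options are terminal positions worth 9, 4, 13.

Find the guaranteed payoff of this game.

13

D (Player 1): max(18, 19, 16, 4) = 19
E (Player 1): max(15, 10, 7) = 15
F (Player 1): max(6, 1) = 6
C (Player 2): min(19, 15, 6) = 6
H (Player 1): max(15, 0, 2, 6) = 15
I (Player 1): max(16, 0, 16, 10) = 16
J (Player 1): max(9, 4, 13) = 13
G (Player 2): min(15, 16, 13, 16) = 13
B (Player 1): max(6, 13) = 13
Root (Player 2): min(13, 16, 19) = 13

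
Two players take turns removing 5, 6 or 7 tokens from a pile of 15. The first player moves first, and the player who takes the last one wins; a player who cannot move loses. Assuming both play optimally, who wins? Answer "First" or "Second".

i:   0  1  2  3  4  5  6  7  8  9 10 11 12 13 14 15
     L  L  L  L  L  W  W  W  W  W  W  W  L  L  L  L
Position 15 is L, so the second player wins.

Second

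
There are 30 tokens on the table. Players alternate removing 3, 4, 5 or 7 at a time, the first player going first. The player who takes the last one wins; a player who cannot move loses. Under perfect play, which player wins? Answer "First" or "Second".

Positions where the player to move wins (W) vs loses (L):
i:   0  1  2  3  4  5  6  7  8  9 10 11 12 13 14 15 16 17 18 19 20 21 22 23 24 25 26 27 28 29 30
     L  L  L  W  W  W  W  W  W  W  L  L  L  W  W  W  W  W  W  W  L  L  L  W  W  W  W  W  W  W  L
Position 30 is L, so the second player wins.

Second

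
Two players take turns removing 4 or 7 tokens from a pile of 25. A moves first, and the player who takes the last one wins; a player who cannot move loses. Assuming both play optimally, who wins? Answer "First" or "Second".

Second

Compute winning (W) and losing (L) positions by backward induction:
i:   0  1  2  3  4  5  6  7  8  9 10 11 12 13 14 15 16 17 18 19 20 21 22 23 24 25
     L  L  L  L  W  W  W  W  W  W  W  L  L  L  L  W  W  W  W  W  W  W  L  L  L  L
Position 25 is L, so the second player wins.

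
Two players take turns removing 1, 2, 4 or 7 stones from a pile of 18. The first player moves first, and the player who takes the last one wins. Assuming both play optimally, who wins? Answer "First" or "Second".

Second

Compute winning (W) and losing (L) positions by backward induction:
i:   0  1  2  3  4  5  6  7  8  9 10 11 12 13 14 15 16 17 18
     L  W  W  L  W  W  L  W  W  L  W  W  L  W  W  L  W  W  L
Position 18 is L, so the second player wins.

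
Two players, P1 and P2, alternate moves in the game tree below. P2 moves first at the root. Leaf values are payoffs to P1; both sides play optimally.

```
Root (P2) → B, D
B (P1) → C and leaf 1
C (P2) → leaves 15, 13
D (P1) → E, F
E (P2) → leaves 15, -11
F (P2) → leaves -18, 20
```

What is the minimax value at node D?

E: min(15, -11) = -11
F: min(-18, 20) = -18
D: max(-11, -18) = -11

-11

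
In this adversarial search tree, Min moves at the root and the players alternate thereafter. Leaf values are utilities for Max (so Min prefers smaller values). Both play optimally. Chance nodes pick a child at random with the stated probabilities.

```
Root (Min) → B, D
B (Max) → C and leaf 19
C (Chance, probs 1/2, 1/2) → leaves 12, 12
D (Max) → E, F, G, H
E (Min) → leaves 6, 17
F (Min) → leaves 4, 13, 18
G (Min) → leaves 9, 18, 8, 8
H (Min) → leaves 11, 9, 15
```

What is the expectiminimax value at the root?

9

C (Chance): 1/2·12 + 1/2·12 = 12
B (Max): max(12, 19) = 19
E (Min): min(6, 17) = 6
F (Min): min(4, 13, 18) = 4
G (Min): min(9, 18, 8, 8) = 8
H (Min): min(11, 9, 15) = 9
D (Max): max(6, 4, 8, 9) = 9
Root (Min): min(19, 9) = 9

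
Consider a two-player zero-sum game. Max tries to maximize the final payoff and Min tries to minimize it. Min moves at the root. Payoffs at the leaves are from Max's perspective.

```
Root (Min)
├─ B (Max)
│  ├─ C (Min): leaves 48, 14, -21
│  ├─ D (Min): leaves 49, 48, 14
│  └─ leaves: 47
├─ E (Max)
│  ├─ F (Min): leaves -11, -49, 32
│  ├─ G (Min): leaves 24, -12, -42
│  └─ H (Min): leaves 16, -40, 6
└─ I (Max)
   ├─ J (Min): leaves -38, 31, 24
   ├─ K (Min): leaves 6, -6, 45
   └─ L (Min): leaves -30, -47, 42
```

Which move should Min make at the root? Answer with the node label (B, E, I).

E

C (Min): min(48, 14, -21) = -21
D (Min): min(49, 48, 14) = 14
B (Max): max(-21, 14, 47) = 47
F (Min): min(-11, -49, 32) = -49
G (Min): min(24, -12, -42) = -42
H (Min): min(16, -40, 6) = -40
E (Max): max(-49, -42, -40) = -40
J (Min): min(-38, 31, 24) = -38
K (Min): min(6, -6, 45) = -6
L (Min): min(-30, -47, 42) = -47
I (Max): max(-38, -6, -47) = -6
Root (Min): min(47, -40, -6) = -40
Min picks the child with the lowest value: E (value -40).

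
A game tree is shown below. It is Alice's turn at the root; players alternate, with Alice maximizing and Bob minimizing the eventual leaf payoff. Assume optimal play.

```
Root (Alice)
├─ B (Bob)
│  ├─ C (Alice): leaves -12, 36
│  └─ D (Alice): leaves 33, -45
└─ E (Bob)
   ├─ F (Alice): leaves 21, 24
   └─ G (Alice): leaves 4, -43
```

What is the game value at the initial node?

33

C (Alice): max(-12, 36) = 36
D (Alice): max(33, -45) = 33
B (Bob): min(36, 33) = 33
F (Alice): max(21, 24) = 24
G (Alice): max(4, -43) = 4
E (Bob): min(24, 4) = 4
Root (Alice): max(33, 4) = 33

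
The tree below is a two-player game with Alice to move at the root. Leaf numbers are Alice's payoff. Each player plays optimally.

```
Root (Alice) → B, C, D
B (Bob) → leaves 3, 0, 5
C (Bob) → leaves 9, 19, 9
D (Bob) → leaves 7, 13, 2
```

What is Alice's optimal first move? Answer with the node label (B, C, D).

B (Bob): min(3, 0, 5) = 0
C (Bob): min(9, 19, 9) = 9
D (Bob): min(7, 13, 2) = 2
Root (Alice): max(0, 9, 2) = 9
Alice picks the child with the highest value: C (value 9).

C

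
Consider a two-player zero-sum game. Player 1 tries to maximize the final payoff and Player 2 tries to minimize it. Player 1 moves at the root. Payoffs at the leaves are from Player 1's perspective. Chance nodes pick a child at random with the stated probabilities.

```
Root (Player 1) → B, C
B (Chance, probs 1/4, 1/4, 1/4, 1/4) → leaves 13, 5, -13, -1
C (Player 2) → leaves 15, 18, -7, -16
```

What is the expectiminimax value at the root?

B (Chance): 1/4·13 + 1/4·5 + 1/4·-13 + 1/4·-1 = 1
C (Player 2): min(15, 18, -7, -16) = -16
Root (Player 1): max(1, -16) = 1

1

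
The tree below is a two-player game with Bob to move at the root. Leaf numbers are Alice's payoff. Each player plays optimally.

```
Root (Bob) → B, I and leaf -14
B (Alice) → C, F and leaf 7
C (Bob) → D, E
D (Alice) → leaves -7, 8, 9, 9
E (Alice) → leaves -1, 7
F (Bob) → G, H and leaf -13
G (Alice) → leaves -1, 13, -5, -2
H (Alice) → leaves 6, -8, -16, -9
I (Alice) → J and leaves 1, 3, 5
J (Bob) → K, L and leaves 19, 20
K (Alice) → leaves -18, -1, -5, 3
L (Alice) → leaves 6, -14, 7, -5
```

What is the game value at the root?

D (Alice): max(-7, 8, 9, 9) = 9
E (Alice): max(-1, 7) = 7
C (Bob): min(9, 7) = 7
G (Alice): max(-1, 13, -5, -2) = 13
H (Alice): max(6, -8, -16, -9) = 6
F (Bob): min(13, 6, -13) = -13
B (Alice): max(7, -13, 7) = 7
K (Alice): max(-18, -1, -5, 3) = 3
L (Alice): max(6, -14, 7, -5) = 7
J (Bob): min(3, 7, 19, 20) = 3
I (Alice): max(3, 1, 3, 5) = 5
Root (Bob): min(7, 5, -14) = -14

-14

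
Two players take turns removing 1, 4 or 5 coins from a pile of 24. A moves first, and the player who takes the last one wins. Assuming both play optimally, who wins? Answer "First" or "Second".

Second

Compute winning (W) and losing (L) positions by backward induction:
i:   0  1  2  3  4  5  6  7  8  9 10 11 12 13 14 15 16 17 18 19 20 21 22 23 24
     L  W  L  W  W  W  W  W  L  W  L  W  W  W  W  W  L  W  L  W  W  W  W  W  L
Position 24 is L, so the second player wins.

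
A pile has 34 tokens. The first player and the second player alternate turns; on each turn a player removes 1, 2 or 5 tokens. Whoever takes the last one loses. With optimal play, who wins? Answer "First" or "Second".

Compute winning (W) and losing (L) positions by backward induction:
i:   0  1  2  3  4  5  6  7  8  9 10 11 12 13 14 15 16 17 18 19 20 21 22 23 24 25 26 27 28 29 30 31 32 33 34
     W  L  W  W  L  W  W  L  W  W  L  W  W  L  W  W  L  W  W  L  W  W  L  W  W  L  W  W  L  W  W  L  W  W  L
Position 34 is L, so the second player wins.

Second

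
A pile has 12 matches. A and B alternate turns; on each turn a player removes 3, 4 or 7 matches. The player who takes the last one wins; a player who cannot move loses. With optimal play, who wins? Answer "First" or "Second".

W/L table (W = player to move can force a win):
i:   0  1  2  3  4  5  6  7  8  9 10 11 12
     L  L  L  W  W  W  W  W  W  W  L  L  L
Position 12 is L, so the second player wins.

Second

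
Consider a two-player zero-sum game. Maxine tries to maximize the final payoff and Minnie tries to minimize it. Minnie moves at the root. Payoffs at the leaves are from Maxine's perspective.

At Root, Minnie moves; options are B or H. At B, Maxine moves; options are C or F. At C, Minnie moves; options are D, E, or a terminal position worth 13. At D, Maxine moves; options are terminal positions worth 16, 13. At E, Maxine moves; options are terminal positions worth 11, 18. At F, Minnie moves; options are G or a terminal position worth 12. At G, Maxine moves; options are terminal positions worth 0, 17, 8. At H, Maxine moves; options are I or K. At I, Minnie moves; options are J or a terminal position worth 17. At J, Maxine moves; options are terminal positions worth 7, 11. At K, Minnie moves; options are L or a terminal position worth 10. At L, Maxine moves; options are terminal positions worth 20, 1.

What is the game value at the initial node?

D (Maxine): max(16, 13) = 16
E (Maxine): max(11, 18) = 18
C (Minnie): min(16, 18, 13) = 13
G (Maxine): max(0, 17, 8) = 17
F (Minnie): min(17, 12) = 12
B (Maxine): max(13, 12) = 13
J (Maxine): max(7, 11) = 11
I (Minnie): min(11, 17) = 11
L (Maxine): max(20, 1) = 20
K (Minnie): min(20, 10) = 10
H (Maxine): max(11, 10) = 11
Root (Minnie): min(13, 11) = 11

11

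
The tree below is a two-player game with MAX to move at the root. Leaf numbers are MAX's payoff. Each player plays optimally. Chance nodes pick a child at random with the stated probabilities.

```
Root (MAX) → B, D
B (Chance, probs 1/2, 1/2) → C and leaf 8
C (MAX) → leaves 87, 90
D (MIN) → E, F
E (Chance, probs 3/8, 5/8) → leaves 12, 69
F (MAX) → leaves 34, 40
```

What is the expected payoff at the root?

49

C (MAX): max(87, 90) = 90
B (Chance): 1/2·90 + 1/2·8 = 49
E (Chance): 3/8·12 + 5/8·69 = 47.62
F (MAX): max(34, 40) = 40
D (MIN): min(47.62, 40) = 40
Root (MAX): max(49, 40) = 49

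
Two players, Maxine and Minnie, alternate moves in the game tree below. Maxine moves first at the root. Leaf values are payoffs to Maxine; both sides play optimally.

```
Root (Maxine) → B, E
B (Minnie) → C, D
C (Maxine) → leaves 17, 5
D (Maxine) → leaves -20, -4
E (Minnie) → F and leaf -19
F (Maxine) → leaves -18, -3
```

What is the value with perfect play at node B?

C: max(17, 5) = 17
D: max(-20, -4) = -4
B: min(17, -4) = -4

-4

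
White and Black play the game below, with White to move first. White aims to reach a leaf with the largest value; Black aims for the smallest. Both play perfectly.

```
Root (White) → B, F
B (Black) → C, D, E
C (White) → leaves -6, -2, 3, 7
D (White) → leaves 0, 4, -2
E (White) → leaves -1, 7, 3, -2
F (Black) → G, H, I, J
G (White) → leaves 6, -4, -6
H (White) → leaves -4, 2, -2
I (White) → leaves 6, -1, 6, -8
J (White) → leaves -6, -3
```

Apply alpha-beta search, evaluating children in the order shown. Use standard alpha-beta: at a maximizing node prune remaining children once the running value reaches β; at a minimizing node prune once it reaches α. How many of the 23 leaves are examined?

C [α=-∞,β=+∞]: v=7
D [α=-∞,β=7]: v=4
E [α=-∞,β=4]: v=7 after child 2 ≥ β → β-cutoff, skip 2
B [α=-∞,β=+∞]: v=4
G [α=4,β=+∞]: v=6
H [α=4,β=6]: v=2
F [α=4,β=+∞]: v=2 after child 2 ≤ α → α-cutoff, skip 2
Root [α=-∞,β=+∞]: v=4
Leaves evaluated: 15 of 23.

15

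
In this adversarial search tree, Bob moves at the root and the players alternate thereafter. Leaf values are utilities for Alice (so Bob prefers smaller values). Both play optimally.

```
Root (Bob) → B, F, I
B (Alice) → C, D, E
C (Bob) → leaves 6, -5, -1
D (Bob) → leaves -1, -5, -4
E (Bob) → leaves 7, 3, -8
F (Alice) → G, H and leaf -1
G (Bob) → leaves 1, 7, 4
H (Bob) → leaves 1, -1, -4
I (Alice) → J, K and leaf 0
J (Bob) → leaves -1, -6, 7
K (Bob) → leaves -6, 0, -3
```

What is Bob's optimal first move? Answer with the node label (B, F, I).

B

C (Bob): min(6, -5, -1) = -5
D (Bob): min(-1, -5, -4) = -5
E (Bob): min(7, 3, -8) = -8
B (Alice): max(-5, -5, -8) = -5
G (Bob): min(1, 7, 4) = 1
H (Bob): min(1, -1, -4) = -4
F (Alice): max(1, -4, -1) = 1
J (Bob): min(-1, -6, 7) = -6
K (Bob): min(-6, 0, -3) = -6
I (Alice): max(-6, -6, 0) = 0
Root (Bob): min(-5, 1, 0) = -5
Bob picks the child with the lowest value: B (value -5).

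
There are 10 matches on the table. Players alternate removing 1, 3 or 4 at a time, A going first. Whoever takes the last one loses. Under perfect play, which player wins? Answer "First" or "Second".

Second

i:   0  1  2  3  4  5  6  7  8  9 10
     W  L  W  L  W  W  W  W  L  W  L
Position 10 is L, so the second player wins.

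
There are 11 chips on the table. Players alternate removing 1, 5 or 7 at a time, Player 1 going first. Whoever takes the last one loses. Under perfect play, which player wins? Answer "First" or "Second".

W/L table (W = player to move can force a win):
i:   0  1  2  3  4  5  6  7  8  9 10 11
     W  L  W  L  W  L  W  L  W  L  W  L
Position 11 is L, so the second player wins.

Second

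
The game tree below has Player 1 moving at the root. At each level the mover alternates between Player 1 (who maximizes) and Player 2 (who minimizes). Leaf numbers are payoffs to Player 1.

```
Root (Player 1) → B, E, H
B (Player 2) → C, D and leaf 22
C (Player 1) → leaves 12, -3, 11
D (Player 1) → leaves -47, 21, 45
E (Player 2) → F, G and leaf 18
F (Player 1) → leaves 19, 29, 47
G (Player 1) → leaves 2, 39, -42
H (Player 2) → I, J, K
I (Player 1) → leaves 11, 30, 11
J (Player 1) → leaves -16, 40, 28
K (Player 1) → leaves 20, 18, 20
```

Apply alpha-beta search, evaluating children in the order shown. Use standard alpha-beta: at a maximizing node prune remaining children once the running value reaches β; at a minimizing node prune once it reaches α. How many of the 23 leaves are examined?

21

C [α=-∞,β=+∞]: v=12
D [α=-∞,β=12]: v=21 after child 2 ≥ β → β-cutoff, skip 1
B [α=-∞,β=+∞]: v=12
F [α=12,β=+∞]: v=47
G [α=12,β=47]: v=39
E [α=12,β=+∞]: v=18
I [α=18,β=+∞]: v=30
J [α=18,β=30]: v=40 after child 2 ≥ β → β-cutoff, skip 1
K [α=18,β=30]: v=20
H [α=18,β=+∞]: v=20
Root [α=-∞,β=+∞]: v=20
Leaves evaluated: 21 of 23.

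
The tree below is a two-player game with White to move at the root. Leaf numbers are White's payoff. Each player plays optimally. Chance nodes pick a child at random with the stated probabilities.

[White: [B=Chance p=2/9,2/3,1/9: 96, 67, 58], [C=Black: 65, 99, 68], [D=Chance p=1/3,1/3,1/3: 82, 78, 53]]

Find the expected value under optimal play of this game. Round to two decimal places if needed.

72.44

B (Chance): 2/9·96 + 2/3·67 + 1/9·58 = 72.44
C (Black): min(65, 99, 68) = 65
D (Chance): 1/3·82 + 1/3·78 + 1/3·53 = 71
Root (White): max(72.44, 65, 71) = 72.44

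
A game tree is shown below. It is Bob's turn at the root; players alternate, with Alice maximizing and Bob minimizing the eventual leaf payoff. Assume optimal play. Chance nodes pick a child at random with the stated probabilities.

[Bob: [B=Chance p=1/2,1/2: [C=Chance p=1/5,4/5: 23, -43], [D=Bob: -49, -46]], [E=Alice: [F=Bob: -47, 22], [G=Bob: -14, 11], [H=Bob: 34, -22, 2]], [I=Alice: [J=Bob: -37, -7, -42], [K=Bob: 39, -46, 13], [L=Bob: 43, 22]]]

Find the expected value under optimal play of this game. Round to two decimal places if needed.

C (Chance): 1/5·23 + 4/5·-43 = -29.8
D (Bob): min(-49, -46) = -49
B (Chance): 1/2·-29.8 + 1/2·-49 = -39.4
F (Bob): min(-47, 22) = -47
G (Bob): min(-14, 11) = -14
H (Bob): min(34, -22, 2) = -22
E (Alice): max(-47, -14, -22) = -14
J (Bob): min(-37, -7, -42) = -42
K (Bob): min(39, -46, 13) = -46
L (Bob): min(43, 22) = 22
I (Alice): max(-42, -46, 22) = 22
Root (Bob): min(-39.4, -14, 22) = -39.4

-39.4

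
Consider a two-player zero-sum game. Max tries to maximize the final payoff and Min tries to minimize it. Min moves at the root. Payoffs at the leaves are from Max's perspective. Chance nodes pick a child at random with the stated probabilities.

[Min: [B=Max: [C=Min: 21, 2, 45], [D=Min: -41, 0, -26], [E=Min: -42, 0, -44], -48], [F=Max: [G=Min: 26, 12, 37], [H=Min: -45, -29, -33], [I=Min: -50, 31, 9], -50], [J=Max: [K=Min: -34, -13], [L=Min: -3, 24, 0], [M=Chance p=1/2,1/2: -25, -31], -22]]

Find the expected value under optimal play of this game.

-3

C (Min): min(21, 2, 45) = 2
D (Min): min(-41, 0, -26) = -41
E (Min): min(-42, 0, -44) = -44
B (Max): max(2, -41, -44, -48) = 2
G (Min): min(26, 12, 37) = 12
H (Min): min(-45, -29, -33) = -45
I (Min): min(-50, 31, 9) = -50
F (Max): max(12, -45, -50, -50) = 12
K (Min): min(-34, -13) = -34
L (Min): min(-3, 24, 0) = -3
M (Chance): 1/2·-25 + 1/2·-31 = -28
J (Max): max(-34, -3, -28, -22) = -3
Root (Min): min(2, 12, -3) = -3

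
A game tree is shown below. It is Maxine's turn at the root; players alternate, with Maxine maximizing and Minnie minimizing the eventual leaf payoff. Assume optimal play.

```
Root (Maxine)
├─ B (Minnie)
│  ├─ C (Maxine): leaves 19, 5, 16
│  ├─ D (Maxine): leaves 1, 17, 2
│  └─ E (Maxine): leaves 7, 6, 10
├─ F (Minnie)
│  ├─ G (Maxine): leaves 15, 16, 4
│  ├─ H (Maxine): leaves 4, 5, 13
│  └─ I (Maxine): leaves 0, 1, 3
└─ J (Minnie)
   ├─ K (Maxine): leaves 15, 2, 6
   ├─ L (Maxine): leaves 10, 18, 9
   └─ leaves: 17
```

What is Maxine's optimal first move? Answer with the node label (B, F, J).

J

C (Maxine): max(19, 5, 16) = 19
D (Maxine): max(1, 17, 2) = 17
E (Maxine): max(7, 6, 10) = 10
B (Minnie): min(19, 17, 10) = 10
G (Maxine): max(15, 16, 4) = 16
H (Maxine): max(4, 5, 13) = 13
I (Maxine): max(0, 1, 3) = 3
F (Minnie): min(16, 13, 3) = 3
K (Maxine): max(15, 2, 6) = 15
L (Maxine): max(10, 18, 9) = 18
J (Minnie): min(15, 18, 17) = 15
Root (Maxine): max(10, 3, 15) = 15
Maxine picks the child with the highest value: J (value 15).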